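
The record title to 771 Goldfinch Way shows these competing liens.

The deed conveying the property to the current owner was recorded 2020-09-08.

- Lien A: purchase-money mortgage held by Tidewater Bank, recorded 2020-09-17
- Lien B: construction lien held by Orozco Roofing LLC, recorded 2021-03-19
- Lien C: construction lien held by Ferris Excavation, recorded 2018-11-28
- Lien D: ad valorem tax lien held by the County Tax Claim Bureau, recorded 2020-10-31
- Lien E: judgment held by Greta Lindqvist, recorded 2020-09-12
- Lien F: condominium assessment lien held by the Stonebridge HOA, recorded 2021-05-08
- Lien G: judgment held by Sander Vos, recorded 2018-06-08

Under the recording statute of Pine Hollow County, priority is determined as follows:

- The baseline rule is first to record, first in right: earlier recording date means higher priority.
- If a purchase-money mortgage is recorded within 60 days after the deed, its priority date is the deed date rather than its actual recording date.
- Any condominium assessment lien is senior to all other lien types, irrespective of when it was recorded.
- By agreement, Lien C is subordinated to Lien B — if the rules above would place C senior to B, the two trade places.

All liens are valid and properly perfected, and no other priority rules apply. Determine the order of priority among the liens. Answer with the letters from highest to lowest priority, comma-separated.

F, G, B, A, E, D, C

Adjusting effective dates: A relates back to the deed date 2020-09-08.
F is a condominium assessment lien, so it outranks all other liens regardless of date.
The other liens, earliest effective date first: G (2018-06-08), C (2018-11-28), A (2020-09-08), E (2020-09-12), D (2020-10-31), B (2021-03-19).
C would otherwise be senior to B, so under the subordination agreement C and B exchange positions.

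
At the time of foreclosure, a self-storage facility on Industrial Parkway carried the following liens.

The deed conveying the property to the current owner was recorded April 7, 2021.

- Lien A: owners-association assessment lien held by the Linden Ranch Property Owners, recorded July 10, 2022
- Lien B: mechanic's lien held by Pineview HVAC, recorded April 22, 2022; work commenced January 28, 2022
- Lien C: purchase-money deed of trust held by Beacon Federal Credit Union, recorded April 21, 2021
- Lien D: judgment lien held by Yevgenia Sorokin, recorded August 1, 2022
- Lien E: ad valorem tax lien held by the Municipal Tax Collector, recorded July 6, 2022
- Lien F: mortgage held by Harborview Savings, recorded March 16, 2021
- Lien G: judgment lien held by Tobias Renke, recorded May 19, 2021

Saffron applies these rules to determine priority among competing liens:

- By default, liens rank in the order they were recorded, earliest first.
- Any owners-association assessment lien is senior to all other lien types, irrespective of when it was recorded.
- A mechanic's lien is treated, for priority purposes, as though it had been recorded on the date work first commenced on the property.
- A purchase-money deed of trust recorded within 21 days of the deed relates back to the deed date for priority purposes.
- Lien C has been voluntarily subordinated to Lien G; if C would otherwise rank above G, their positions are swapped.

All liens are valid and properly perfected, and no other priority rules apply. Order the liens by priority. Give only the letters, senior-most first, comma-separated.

A, F, G, C, B, E, D

Effective dates after the stated exceptions: B is treated as recorded January 28, 2022, the work-commencement date; C's effective date is the deed date, April 7, 2021.
A, as an owners-association assessment lien, has superpriority and ranks first.
Among the remaining liens, by effective date: F (March 16, 2021), C (April 7, 2021), G (May 19, 2021), B (January 28, 2022), E (July 6, 2022), D (August 1, 2022).
The subordination applies — C was senior to G — so C and G swap.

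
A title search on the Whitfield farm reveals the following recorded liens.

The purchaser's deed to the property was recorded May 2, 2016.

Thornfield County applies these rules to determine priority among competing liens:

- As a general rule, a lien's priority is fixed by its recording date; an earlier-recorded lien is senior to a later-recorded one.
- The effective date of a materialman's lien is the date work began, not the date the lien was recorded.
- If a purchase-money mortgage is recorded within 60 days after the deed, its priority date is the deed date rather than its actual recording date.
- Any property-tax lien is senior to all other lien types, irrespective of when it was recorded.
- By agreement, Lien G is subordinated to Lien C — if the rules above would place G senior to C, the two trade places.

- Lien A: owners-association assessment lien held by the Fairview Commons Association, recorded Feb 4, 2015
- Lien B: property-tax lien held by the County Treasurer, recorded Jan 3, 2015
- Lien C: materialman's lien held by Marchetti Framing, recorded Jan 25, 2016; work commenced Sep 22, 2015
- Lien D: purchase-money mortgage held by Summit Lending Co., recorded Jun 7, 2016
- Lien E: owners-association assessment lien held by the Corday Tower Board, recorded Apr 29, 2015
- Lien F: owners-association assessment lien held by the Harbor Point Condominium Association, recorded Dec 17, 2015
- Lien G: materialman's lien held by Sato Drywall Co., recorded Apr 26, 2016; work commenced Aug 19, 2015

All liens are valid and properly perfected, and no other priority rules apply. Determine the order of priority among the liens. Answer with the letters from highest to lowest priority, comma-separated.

B, A, E, C, G, F, D

Adjusting effective dates: C is treated as recorded Sep 22, 2015, the work-commencement date; D relates back to the deed date May 2, 2016; G is treated as recorded Aug 19, 2015, the work-commencement date.
B is a property-tax lien, so it outranks all other liens regardless of date.
The other liens, earliest effective date first: A (Feb 4, 2015), E (Apr 29, 2015), G (Aug 19, 2015), C (Sep 22, 2015), F (Dec 17, 2015), D (May 2, 2016).
Because G would otherwise rank above C, the subordination swaps them.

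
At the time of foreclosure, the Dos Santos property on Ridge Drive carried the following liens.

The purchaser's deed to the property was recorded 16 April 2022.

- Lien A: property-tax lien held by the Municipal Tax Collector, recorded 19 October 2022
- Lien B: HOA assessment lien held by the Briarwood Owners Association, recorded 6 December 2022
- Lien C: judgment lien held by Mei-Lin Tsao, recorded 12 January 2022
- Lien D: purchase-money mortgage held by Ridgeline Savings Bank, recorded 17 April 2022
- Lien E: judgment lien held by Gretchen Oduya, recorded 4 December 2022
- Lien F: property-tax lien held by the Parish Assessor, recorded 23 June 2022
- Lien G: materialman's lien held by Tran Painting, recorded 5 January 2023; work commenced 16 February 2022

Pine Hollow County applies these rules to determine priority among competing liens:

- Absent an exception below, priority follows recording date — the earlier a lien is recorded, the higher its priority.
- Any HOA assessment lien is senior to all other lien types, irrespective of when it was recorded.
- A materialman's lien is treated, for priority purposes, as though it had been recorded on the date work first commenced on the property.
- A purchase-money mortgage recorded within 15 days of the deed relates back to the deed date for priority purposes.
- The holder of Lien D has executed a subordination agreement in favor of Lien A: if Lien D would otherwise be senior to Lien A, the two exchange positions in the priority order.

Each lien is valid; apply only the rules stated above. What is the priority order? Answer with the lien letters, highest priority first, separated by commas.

B, C, G, A, F, D, E

Adjusting effective dates: D's effective date is the deed date, 16 April 2022; G relates back to 16 February 2022 (work commenced).
B is an HOA assessment lien, so it outranks all other liens regardless of date.
Ordering the rest by effective date: C (12 January 2022), G (16 February 2022), D (16 April 2022), F (23 June 2022), A (19 October 2022), E (4 December 2022).
The subordination applies — D was senior to A — so D and A swap.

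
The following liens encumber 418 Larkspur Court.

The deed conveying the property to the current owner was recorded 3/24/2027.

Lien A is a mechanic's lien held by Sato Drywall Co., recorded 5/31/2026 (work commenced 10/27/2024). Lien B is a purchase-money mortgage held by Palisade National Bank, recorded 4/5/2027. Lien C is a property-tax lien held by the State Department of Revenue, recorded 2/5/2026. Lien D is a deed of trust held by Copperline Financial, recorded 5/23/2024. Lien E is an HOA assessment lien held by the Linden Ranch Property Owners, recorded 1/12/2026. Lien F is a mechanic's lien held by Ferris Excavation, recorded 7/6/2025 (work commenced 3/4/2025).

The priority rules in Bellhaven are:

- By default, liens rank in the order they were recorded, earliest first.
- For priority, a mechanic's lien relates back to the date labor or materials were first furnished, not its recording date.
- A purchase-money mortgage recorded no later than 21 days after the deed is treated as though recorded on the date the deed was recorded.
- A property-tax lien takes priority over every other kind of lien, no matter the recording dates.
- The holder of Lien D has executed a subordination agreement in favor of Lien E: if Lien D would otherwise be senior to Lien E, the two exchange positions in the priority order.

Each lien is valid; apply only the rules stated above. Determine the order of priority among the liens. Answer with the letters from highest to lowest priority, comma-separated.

Effective dates after the stated exceptions: A is treated as recorded 10/27/2024, the work-commencement date; B's effective date is the deed date, 3/24/2027; F relates back to 3/4/2025 (work commenced).
C, as a property-tax lien, has superpriority and ranks first.
Remaining liens by effective date: D (5/23/2024), A (10/27/2024), F (3/4/2025), E (1/12/2026), B (3/24/2027).
D is senior to E before the subordination, so the two trade places.

C, E, A, F, D, B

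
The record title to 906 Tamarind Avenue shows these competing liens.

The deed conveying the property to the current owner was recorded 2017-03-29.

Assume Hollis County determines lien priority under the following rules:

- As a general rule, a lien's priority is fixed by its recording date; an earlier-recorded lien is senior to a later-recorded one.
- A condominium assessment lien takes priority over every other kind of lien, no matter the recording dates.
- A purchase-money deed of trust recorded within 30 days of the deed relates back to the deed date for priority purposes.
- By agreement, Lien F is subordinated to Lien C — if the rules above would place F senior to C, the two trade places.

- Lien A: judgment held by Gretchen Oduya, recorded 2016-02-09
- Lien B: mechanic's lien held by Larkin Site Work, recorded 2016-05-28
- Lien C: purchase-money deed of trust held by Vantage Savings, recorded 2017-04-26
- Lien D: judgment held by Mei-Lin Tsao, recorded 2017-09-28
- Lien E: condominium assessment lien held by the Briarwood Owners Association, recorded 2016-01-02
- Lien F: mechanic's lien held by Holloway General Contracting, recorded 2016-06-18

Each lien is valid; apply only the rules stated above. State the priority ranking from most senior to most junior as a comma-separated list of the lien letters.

Effective dates: C was recorded within the 30-day window, so its effective date is the deed date 2017-03-29.
E is a condominium assessment lien and takes priority over every other lien.
Remaining liens by effective date: A (2016-02-09), B (2016-05-28), F (2016-06-18), C (2017-03-29), D (2017-09-28).
F is senior to C before the subordination, so the two trade places.

E, A, B, C, F, D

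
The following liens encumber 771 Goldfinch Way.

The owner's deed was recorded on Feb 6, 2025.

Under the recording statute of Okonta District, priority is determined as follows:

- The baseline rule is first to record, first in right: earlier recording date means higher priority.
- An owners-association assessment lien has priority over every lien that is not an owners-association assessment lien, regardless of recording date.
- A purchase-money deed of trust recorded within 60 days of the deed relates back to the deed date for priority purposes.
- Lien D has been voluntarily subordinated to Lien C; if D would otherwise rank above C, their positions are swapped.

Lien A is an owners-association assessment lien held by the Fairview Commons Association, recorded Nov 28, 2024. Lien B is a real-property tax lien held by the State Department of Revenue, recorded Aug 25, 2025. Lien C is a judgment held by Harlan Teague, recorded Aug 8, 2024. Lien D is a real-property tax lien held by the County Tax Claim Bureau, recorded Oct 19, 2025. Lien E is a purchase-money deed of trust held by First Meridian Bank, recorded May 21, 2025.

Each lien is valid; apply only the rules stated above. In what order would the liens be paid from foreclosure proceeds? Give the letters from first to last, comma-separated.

First, effective dates: E missed the 60-day window (104 days after the deed), so its recording date stands.
As an owners-association assessment lien, A is senior to every other lien.
Remaining liens by effective date: C (Aug 8, 2024), E (May 21, 2025), B (Aug 25, 2025), D (Oct 19, 2025).
Since D is not senior to C, the subordination leaves the order unchanged.

A, C, E, B, D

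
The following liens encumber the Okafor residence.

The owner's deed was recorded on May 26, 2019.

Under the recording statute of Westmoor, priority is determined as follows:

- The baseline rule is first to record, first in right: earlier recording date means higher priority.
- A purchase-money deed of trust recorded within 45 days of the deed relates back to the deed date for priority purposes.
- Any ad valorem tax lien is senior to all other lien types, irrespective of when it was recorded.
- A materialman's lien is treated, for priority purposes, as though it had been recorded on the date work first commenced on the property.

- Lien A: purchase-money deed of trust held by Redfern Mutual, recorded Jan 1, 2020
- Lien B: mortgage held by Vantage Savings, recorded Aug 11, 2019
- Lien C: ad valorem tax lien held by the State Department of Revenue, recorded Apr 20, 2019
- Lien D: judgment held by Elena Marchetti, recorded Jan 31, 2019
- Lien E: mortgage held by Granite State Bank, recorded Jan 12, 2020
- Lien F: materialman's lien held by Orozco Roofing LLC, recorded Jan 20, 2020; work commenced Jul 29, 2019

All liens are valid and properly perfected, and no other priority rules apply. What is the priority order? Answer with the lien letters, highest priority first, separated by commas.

C, D, F, B, A, E

Effective dates: A was recorded 220 days after the deed — beyond 45 days — so no relation-back applies; F relates back to Jul 29, 2019 (work commenced).
As an ad valorem tax lien, C is senior to every other lien.
Among the remaining liens, by effective date: D (Jan 31, 2019), F (Jul 29, 2019), B (Aug 11, 2019), A (Jan 1, 2020), E (Jan 12, 2020).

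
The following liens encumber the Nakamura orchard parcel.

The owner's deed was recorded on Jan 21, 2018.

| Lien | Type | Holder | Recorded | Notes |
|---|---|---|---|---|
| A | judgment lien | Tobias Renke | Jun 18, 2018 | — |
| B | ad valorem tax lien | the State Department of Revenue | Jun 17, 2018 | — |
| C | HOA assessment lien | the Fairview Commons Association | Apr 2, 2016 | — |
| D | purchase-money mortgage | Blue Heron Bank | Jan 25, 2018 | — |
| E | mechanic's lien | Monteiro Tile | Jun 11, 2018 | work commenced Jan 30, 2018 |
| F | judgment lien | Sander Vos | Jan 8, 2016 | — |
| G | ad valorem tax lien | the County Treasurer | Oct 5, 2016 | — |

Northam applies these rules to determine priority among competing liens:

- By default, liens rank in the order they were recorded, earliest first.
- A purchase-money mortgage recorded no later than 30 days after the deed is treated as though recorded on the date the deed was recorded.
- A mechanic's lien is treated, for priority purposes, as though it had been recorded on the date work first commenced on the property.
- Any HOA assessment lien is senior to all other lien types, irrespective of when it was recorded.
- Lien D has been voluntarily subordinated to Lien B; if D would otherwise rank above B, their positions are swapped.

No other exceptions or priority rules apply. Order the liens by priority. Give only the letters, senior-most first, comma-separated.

C, F, G, B, E, D, A

Adjusting effective dates: D was recorded within the 30-day window, so its effective date is the deed date Jan 21, 2018; E relates back to Jan 30, 2018 (work commenced).
C is an HOA assessment lien, so it outranks all other liens regardless of date.
The other liens, earliest effective date first: F (Jan 8, 2016), G (Oct 5, 2016), D (Jan 21, 2018), E (Jan 30, 2018), B (Jun 17, 2018), A (Jun 18, 2018).
D is senior to B before the subordination, so the two trade places.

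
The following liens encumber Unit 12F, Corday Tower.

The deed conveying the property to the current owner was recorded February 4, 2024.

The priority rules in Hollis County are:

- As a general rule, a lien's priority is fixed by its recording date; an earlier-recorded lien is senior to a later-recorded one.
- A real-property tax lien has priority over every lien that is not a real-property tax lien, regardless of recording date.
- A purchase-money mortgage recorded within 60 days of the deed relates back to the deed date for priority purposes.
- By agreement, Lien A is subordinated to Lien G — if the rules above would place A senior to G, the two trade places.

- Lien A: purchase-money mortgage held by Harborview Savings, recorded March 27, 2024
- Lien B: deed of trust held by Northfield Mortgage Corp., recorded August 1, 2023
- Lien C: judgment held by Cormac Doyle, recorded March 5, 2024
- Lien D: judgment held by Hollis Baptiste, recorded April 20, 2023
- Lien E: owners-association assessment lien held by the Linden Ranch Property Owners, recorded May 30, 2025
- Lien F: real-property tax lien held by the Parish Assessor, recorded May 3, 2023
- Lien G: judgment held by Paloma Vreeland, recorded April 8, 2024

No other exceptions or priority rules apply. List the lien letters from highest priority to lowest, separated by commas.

F, D, B, G, C, A, E

Adjusting effective dates: A's effective date is the deed date, February 4, 2024.
F is a real-property tax lien and takes priority over every other lien.
Among the remaining liens, by effective date: D (April 20, 2023), B (August 1, 2023), A (February 4, 2024), C (March 5, 2024), G (April 8, 2024), E (May 30, 2025).
The subordination applies — A was senior to G — so A and G swap.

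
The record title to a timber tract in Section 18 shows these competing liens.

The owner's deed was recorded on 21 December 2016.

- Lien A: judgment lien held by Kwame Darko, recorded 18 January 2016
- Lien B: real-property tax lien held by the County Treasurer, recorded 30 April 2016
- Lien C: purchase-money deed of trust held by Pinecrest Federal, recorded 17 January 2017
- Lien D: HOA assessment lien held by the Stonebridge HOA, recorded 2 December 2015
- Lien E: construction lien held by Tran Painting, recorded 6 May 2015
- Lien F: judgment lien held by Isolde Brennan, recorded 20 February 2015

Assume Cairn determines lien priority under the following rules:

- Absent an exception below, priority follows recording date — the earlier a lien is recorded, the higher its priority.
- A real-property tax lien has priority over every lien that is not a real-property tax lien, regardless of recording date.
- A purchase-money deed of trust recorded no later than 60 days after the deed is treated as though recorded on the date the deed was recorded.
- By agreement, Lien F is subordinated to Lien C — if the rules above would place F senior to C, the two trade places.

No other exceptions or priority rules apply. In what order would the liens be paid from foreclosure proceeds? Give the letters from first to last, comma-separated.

B, C, E, D, A, F

Adjusting effective dates: C relates back to the deed date 21 December 2016.
B, as a real-property tax lien, has superpriority and ranks first.
Among the remaining liens, by effective date: F (20 February 2015), E (6 May 2015), D (2 December 2015), A (18 January 2016), C (21 December 2016).
The subordination applies — F was senior to C — so F and C swap.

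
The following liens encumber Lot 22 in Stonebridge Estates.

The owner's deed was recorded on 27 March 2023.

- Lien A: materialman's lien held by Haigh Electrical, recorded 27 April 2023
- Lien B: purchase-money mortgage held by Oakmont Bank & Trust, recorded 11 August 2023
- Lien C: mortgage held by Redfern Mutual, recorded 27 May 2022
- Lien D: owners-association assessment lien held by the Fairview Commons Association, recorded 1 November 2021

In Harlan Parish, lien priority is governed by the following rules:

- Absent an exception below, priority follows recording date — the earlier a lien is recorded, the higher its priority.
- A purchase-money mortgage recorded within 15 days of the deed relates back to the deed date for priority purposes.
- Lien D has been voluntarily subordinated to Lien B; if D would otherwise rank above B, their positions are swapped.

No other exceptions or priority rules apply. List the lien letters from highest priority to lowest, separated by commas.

B, C, A, D

Effective dates: B was recorded 137 days after the deed, outside the 15-day window, so it keeps its recording date.
By effective date: D (1 November 2021), C (27 May 2022), A (27 April 2023), B (11 August 2023).
D would otherwise be senior to B, so under the subordination agreement D and B exchange positions.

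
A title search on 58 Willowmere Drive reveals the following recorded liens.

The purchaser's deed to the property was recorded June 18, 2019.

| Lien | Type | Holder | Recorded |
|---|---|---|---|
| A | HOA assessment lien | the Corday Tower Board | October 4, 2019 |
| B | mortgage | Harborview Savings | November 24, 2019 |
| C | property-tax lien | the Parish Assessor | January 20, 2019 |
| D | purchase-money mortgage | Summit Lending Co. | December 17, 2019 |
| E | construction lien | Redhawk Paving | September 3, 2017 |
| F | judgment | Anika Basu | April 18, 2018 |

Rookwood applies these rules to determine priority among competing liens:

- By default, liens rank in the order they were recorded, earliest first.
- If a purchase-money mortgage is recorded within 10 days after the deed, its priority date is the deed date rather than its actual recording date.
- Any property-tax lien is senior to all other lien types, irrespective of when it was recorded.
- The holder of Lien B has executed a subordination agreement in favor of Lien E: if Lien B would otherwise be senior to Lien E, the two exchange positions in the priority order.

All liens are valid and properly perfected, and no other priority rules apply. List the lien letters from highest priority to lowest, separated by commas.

Adjusting effective dates: D was recorded 182 days after the deed, outside the 10-day window, so it keeps its recording date.
C, as a property-tax lien, has superpriority and ranks first.
Among the remaining liens, by effective date: E (September 3, 2017), F (April 18, 2018), A (October 4, 2019), B (November 24, 2019), D (December 17, 2019).
Since B is not senior to E, the subordination leaves the order unchanged.

C, E, F, A, B, D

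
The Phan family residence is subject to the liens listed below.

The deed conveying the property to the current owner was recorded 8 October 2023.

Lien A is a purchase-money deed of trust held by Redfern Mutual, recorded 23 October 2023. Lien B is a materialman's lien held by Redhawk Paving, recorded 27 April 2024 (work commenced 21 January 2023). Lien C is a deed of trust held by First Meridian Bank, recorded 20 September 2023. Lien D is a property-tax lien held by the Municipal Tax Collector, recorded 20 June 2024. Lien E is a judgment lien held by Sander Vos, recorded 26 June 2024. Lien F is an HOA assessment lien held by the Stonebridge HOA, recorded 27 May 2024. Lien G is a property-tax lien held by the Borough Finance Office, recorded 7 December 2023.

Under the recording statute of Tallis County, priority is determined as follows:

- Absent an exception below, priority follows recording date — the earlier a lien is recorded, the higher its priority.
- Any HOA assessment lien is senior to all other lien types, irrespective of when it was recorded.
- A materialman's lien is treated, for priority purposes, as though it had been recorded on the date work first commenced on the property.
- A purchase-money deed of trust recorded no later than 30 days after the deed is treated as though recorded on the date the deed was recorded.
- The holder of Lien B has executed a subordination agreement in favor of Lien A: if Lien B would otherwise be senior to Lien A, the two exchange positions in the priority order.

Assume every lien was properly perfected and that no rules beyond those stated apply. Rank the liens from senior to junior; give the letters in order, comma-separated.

F, A, C, B, G, D, E

Effective dates: A was recorded within the 30-day window, so its effective date is the deed date 8 October 2023; B's effective date is 21 January 2023, when work began.
As an HOA assessment lien, F is senior to every other lien.
Remaining liens by effective date: B (21 January 2023), C (20 September 2023), A (8 October 2023), G (7 December 2023), D (20 June 2024), E (26 June 2024).
The subordination applies — B was senior to A — so B and A swap.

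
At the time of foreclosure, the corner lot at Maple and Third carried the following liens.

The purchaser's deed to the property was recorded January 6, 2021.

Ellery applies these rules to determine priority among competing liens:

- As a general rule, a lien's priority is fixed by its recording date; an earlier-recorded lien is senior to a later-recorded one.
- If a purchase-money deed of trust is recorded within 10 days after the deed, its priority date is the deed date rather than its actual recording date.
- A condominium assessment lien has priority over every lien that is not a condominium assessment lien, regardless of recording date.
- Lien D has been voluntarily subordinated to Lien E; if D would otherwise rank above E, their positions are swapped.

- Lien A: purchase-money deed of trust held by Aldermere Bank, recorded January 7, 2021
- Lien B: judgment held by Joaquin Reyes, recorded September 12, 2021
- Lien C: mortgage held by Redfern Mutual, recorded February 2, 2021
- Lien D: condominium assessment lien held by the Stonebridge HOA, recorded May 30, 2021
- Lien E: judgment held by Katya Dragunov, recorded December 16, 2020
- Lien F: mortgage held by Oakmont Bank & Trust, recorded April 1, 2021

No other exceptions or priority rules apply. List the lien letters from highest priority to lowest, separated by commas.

First, effective dates: A's effective date is the deed date, January 6, 2021.
D is a condominium assessment lien and takes priority over every other lien.
Ordering the rest by effective date: E (December 16, 2020), A (January 6, 2021), C (February 2, 2021), F (April 1, 2021), B (September 12, 2021).
Because D would otherwise rank above E, the subordination swaps them.

E, D, A, C, F, B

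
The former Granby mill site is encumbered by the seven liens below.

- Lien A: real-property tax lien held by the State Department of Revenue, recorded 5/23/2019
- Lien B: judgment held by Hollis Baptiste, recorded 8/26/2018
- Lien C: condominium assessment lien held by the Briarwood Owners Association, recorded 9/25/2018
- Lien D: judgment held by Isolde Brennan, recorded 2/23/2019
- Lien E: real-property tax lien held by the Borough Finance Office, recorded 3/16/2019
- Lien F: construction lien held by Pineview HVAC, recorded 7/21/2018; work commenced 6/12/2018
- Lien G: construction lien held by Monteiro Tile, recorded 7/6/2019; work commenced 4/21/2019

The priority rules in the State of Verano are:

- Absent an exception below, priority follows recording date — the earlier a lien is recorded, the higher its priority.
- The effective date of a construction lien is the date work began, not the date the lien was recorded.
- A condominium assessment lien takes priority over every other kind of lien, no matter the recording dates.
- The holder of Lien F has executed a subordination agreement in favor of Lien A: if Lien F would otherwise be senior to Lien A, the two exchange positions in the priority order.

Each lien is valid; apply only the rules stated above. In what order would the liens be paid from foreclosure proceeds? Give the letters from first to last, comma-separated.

Adjusting effective dates: F's effective date is 6/12/2018, when work began; G's effective date is 4/21/2019, when work began.
C is a condominium assessment lien, so it outranks all other liens regardless of date.
Ordering the rest by effective date: F (6/12/2018), B (8/26/2018), D (2/23/2019), E (3/16/2019), G (4/21/2019), A (5/23/2019).
F is senior to A before the subordination, so the two trade places.

C, A, B, D, E, G, F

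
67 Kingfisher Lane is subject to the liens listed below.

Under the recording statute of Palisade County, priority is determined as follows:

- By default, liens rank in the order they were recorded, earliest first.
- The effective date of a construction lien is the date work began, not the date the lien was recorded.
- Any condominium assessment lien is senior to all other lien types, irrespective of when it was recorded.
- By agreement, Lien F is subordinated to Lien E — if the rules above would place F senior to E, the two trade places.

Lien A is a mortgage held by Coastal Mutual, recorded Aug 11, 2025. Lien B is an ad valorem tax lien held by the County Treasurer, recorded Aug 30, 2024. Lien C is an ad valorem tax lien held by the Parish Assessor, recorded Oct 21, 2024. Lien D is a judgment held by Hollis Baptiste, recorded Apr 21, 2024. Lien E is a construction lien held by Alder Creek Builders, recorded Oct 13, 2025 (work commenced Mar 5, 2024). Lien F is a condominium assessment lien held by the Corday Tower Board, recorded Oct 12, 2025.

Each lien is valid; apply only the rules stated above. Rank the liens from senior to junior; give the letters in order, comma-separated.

E, F, D, B, C, A

Effective dates: E is treated as recorded Mar 5, 2024, the work-commencement date.
F is a condominium assessment lien, so it outranks all other liens regardless of date.
Ordering the rest by effective date: E (Mar 5, 2024), D (Apr 21, 2024), B (Aug 30, 2024), C (Oct 21, 2024), A (Aug 11, 2025).
The subordination applies — F was senior to E — so F and E swap.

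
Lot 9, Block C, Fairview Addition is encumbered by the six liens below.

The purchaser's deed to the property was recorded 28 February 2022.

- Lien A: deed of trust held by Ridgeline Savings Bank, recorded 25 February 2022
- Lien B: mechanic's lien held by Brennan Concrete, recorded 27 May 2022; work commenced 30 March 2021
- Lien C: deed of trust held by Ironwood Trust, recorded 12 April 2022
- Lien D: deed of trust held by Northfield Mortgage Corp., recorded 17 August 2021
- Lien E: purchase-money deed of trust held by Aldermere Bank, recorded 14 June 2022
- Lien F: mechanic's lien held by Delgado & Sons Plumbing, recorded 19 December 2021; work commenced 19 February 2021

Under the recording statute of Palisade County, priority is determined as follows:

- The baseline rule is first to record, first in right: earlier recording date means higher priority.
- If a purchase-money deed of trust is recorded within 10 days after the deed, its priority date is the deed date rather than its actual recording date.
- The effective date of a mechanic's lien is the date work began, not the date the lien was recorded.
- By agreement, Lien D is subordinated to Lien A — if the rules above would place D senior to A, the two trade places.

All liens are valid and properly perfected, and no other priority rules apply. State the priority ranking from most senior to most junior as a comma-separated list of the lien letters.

Adjusting effective dates: B relates back to 30 March 2021 (work commenced); E missed the 10-day window (106 days after the deed), so its recording date stands; F's effective date is 19 February 2021, when work began.
By effective date: F (19 February 2021), B (30 March 2021), D (17 August 2021), A (25 February 2022), C (12 April 2022), E (14 June 2022).
Because D would otherwise rank above A, the subordination swaps them.

F, B, A, D, C, E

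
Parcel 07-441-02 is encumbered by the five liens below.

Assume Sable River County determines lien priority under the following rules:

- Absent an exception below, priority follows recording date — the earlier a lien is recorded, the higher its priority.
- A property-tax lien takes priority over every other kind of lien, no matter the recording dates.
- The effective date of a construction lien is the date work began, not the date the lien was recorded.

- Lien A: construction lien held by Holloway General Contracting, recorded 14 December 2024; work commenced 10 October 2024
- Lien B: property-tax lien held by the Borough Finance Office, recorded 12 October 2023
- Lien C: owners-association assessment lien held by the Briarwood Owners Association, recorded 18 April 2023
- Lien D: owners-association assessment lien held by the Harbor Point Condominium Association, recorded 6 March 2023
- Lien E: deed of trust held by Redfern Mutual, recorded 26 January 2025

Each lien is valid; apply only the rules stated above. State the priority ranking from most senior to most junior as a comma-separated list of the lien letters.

Effective dates: A relates back to 10 October 2024 (work commenced).
B is a property-tax lien, so it outranks all other liens regardless of date.
Remaining liens by effective date: D (6 March 2023), C (18 April 2023), A (10 October 2024), E (26 January 2025).

B, D, C, A, E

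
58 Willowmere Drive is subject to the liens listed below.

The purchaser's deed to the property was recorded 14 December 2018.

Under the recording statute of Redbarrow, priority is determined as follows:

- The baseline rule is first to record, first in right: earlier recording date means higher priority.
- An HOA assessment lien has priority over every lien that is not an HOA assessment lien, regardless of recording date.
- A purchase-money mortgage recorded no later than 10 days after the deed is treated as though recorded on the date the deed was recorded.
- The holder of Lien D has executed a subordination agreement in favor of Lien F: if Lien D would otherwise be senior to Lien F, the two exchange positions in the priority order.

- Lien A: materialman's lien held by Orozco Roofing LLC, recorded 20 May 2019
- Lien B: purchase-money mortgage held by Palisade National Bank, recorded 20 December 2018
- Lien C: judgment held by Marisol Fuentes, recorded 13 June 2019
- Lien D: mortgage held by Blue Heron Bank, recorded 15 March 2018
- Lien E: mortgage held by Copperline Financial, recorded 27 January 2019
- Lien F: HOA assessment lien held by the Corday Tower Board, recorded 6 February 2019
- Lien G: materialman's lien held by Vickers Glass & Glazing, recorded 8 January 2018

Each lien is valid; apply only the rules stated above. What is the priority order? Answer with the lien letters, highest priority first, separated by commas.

F, G, D, B, E, A, C

Adjusting effective dates: B's effective date is the deed date, 14 December 2018.
F is an HOA assessment lien, so it outranks all other liens regardless of date.
Remaining liens by effective date: G (8 January 2018), D (15 March 2018), B (14 December 2018), E (27 January 2019), A (20 May 2019), C (13 June 2019).
D already ranks below F; the subordination has no effect.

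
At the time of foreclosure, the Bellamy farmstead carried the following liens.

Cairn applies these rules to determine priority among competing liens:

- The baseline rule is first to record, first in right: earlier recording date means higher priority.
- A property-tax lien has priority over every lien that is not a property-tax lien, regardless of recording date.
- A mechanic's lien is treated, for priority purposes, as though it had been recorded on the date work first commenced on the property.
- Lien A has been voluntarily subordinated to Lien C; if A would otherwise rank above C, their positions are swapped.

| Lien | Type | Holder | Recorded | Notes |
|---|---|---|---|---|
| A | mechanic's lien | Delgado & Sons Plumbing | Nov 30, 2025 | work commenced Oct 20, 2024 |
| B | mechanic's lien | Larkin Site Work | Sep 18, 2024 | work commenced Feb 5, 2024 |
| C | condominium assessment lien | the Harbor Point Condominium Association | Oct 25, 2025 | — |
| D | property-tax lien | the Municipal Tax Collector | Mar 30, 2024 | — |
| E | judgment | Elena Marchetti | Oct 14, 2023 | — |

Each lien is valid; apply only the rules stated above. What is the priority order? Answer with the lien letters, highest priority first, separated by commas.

D, E, B, C, A

Effective dates after the stated exceptions: A relates back to Oct 20, 2024 (work commenced); B's effective date is Feb 5, 2024, when work began.
D is a property-tax lien, so it outranks all other liens regardless of date.
Remaining liens by effective date: E (Oct 14, 2023), B (Feb 5, 2024), A (Oct 20, 2024), C (Oct 25, 2025).
A is senior to C before the subordination, so the two trade places.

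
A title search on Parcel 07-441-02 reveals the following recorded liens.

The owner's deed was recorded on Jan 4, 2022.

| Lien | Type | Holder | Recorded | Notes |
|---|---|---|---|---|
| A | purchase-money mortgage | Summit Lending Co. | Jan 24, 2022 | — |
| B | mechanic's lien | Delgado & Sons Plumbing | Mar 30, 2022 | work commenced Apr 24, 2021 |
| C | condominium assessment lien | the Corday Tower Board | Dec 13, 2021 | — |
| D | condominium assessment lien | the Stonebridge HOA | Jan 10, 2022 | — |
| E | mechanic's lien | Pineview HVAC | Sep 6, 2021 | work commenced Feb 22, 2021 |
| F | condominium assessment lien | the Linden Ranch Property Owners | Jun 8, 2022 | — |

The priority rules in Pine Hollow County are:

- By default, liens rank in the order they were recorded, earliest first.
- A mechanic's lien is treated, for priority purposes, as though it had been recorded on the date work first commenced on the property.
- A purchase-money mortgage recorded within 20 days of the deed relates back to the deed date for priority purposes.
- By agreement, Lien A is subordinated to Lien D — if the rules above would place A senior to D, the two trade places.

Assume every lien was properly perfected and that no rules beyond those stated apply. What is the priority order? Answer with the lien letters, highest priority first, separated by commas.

E, B, C, D, A, F

Effective dates: A relates back to the deed date Jan 4, 2022; B's effective date is Apr 24, 2021, when work began; E relates back to Feb 22, 2021 (work commenced).
Sorted by effective date: E (Feb 22, 2021), B (Apr 24, 2021), C (Dec 13, 2021), A (Jan 4, 2022), D (Jan 10, 2022), F (Jun 8, 2022).
A is senior to D before the subordination, so the two trade places.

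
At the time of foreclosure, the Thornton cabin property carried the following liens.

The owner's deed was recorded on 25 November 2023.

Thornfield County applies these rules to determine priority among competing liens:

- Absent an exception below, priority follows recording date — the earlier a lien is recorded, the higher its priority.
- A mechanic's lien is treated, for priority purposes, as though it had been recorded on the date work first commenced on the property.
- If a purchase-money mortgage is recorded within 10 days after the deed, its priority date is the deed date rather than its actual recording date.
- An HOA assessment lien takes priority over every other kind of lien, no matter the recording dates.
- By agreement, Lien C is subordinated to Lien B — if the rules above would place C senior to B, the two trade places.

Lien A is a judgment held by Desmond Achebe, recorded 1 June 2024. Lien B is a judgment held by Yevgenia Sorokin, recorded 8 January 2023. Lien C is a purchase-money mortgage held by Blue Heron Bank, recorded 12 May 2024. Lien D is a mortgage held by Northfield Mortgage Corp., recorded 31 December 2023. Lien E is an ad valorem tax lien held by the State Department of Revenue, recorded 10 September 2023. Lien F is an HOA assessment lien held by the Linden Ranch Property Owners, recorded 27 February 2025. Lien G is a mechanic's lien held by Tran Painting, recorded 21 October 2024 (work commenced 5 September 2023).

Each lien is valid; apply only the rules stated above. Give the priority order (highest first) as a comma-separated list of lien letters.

F, B, G, E, D, C, A

First, effective dates: C was recorded 169 days after the deed, outside the 10-day window, so it keeps its recording date; G is treated as recorded 5 September 2023, the work-commencement date.
F is an HOA assessment lien and takes priority over every other lien.
The other liens, earliest effective date first: B (8 January 2023), G (5 September 2023), E (10 September 2023), D (31 December 2023), C (12 May 2024), A (1 June 2024).
C is already junior to B, so the subordination agreement changes nothing.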